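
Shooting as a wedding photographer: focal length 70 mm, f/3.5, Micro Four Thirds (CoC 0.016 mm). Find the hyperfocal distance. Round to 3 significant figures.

87.6 m

Hyperfocal distance H = f²/(N·c) + f = 70²/(3.5 × 0.016) + 70 = 4900/0.056 + 70 ≈ 87570.0 mm ≈ 87.6 m.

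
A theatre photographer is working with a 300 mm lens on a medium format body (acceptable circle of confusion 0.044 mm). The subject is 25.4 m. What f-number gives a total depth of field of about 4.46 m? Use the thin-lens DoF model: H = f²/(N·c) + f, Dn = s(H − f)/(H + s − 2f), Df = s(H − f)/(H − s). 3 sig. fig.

f/7.10

Write h = H − f = f²/(N·c). The thin-lens limits are Dn = s·h/(h + (s−f)) and Df = s·h/(h − (s−f)), so DoF = Df − Dn = 2·s·(s−f)·h / (h² − (s−f)²).
That is a quadratic in h: DoF·h² − 2·s·(s−f)·h − DoF·(s−f)² = 0 ⇒ h = (s−f)·(s + √(s² + DoF²)) / DoF = 25100 × (25400 + √(25400² + 4460²)) / 4460 = 25100 × (25400 + 25788.6) / 4460 ≈ 288079 mm.
Then N = f²/(c·h) = 300² / (0.044 × 288079) = 90000 / 12675 ≈ 7.10.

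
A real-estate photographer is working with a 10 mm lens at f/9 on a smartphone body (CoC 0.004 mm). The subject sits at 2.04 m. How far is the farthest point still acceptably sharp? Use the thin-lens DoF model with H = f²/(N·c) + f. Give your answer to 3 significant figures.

7.58 m

Hyperfocal distance H = f²/(N·c) + f = 10²/(9 × 0.004) + 10 = 100/0.036 + 10 ≈ 2787.8 mm ≈ 2.788 m.
Far limit Df = s·(H − f)/(H − s) = 2040 × (2787.8 − 10) / (2787.8 − 2040) = 2040 × 2777.8 / 747.8 ≈ 7578.0 mm ≈ 7.58 m.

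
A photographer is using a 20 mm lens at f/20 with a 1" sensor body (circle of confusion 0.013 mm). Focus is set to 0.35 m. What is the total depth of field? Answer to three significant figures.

Hyperfocal distance H = f²/(N·c) + f = 20²/(20 × 0.013) + 20 = 400/0.26 + 20 ≈ 1558.5 mm ≈ 1.558 m.
Near limit Dn = s·(H − f)/(H + s − 2f) = 350 × (1558.5 − 20) / (1558.5 + 350 − 2 × 20) = 350 × 1538.5 / 1868.5 ≈ 288.18 mm.
Far limit Df = s·(H − f)/(H − s) = 350 × (1558.5 − 20) / (1558.5 − 350) = 350 × 1538.5 / 1208.5 ≈ 445.58 mm.
Depth of field = Df − Dn = 445.58 − 288.18 ≈ 157.40 mm.

157 mm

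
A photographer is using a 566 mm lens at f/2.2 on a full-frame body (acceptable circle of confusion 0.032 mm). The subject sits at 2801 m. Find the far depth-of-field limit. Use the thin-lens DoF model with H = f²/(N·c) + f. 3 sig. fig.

7280 m

Hyperfocal distance H = f²/(N·c) + f = 566²/(2.2 × 0.032) + 566 = 320356/0.0704 + 566 ≈ 4551077.4 mm ≈ 4551 m.
Far limit Df = s·(H − f)/(H − s) = 2801000 × (4551077.4 − 566) / (4551077.4 − 2801000) = 2801000 × 4550511.4 / 1750077.4 ≈ 7283097 mm ≈ 7280 m.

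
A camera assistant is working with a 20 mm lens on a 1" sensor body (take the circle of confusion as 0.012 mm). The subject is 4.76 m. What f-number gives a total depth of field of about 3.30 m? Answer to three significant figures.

Write h = H − f = f²/(N·c). The thin-lens limits are Dn = s·h/(h + (s−f)) and Df = s·h/(h − (s−f)), so DoF = Df − Dn = 2·s·(s−f)·h / (h² − (s−f)²).
That is a quadratic in h: DoF·h² − 2·s·(s−f)·h − DoF·(s−f)² = 0 ⇒ h = (s−f)·(s + √(s² + DoF²)) / DoF = 4740 × (4760 + √(4760² + 3300²)) / 3300 = 4740 × (4760 + 5792.03) / 3300 ≈ 15157 mm.
Then N = f²/(c·h) = 20² / (0.012 × 15157) = 400 / 181.88 ≈ 2.20.

f/2.20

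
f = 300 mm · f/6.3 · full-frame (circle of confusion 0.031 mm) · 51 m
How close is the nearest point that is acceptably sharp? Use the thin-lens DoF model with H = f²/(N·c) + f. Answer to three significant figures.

Hyperfocal distance H = f²/(N·c) + f = 300²/(6.3 × 0.031) + 300 = 90000/0.1953 + 300 ≈ 461129.5 mm ≈ 461.1 m.
Near limit Dn = s·(H − f)/(H + s − 2f) = 51000 × (461129.5 − 300) / (461129.5 + 51000 − 2 × 300) = 51000 × 460829.5 / 511529.5 ≈ 45945 mm ≈ 45.9 m.

45.9 m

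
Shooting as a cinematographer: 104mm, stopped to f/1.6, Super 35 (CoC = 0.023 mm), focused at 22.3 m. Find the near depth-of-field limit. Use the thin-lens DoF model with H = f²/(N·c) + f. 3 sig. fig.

Hyperfocal distance H = f²/(N·c) + f = 104²/(1.6 × 0.023) + 104 = 10816/0.0368 + 104 ≈ 294017.0 mm ≈ 294.0 m.
Near limit Dn = s·(H − f)/(H + s − 2f) = 22300 × (294017.0 − 104) / (294017.0 + 22300 − 2 × 104) = 22300 × 293913.0 / 316109.0 ≈ 20734 mm ≈ 20.7 m.

20.7 m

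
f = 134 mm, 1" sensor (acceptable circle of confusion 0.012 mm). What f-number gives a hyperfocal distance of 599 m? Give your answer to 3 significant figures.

Rearrange H = f²/(N·c) + f for N: N = f² / ((H − f)·c).
N = 134² / ((599000 − 134) × 0.012) = 17956 / 7186 ≈ 2.50.

f/2.50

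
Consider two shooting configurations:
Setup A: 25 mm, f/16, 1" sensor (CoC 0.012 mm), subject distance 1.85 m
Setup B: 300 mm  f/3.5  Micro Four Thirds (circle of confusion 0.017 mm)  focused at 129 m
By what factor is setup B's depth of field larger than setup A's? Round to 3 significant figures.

7.31

Setup A: H = 25²/(16×0.012) + 25 ≈ 3280.2 mm; DoF = Df − Dn = 4210.7 − 1185.4 ≈ 3025.3 mm.
Setup B: H = 300²/(3.5×0.017) + 300 ≈ 1512905.0 mm; DoF = Df − Dn = 140997 − 118885 ≈ 22112 mm.
Ratio = 22112 / 3025.3 ≈ 7.31.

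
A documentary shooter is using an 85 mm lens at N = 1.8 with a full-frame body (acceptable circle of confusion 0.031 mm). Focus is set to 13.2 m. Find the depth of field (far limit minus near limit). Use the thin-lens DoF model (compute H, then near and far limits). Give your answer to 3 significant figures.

Hyperfocal distance H = f²/(N·c) + f = 85²/(1.8 × 0.031) + 85 = 7225/0.0558 + 85 ≈ 129565.3 mm ≈ 129.6 m.
Near limit Dn = s·(H − f)/(H + s − 2f) = 13200 × (129565.3 − 85) / (129565.3 + 13200 − 2 × 85) = 13200 × 129480.3 / 142595.3 ≈ 11985.9 mm.
Far limit Df = s·(H − f)/(H − s) = 13200 × (129565.3 − 85) / (129565.3 − 13200) = 13200 × 129480.3 / 116365.3 ≈ 14687.7 mm.
Depth of field = Df − Dn = 14687.7 − 11985.9 ≈ 2701.8 mm ≈ 2.70 m.

2.70 m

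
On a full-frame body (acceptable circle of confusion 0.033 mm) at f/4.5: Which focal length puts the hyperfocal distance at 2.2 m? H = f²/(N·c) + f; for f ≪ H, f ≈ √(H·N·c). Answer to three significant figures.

From H = f²/(N·c) + f, with f ≪ H: f ≈ √(H·N·c) = √(2200 × 4.5 × 0.033) = √326.70 ≈ 18.07 mm.
Exact: f² + N·c·f − N·c·H = 0 ⇒ f = (−N·c + √((N·c)² + 4·N·c·H))/2 = (−0.1485 + √1306.8)/2 ≈ 18.001 mm ≈ 18.0 mm.

18.0 mm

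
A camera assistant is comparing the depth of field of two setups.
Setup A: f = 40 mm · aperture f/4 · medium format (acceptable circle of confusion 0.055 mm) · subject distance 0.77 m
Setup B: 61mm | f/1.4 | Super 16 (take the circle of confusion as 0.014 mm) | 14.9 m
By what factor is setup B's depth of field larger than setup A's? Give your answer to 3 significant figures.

15.0

Setup A: H = 40²/(4×0.055) + 40 ≈ 7312.7 mm; DoF = Df − Dn = 855.91 − 699.76 ≈ 156.15 mm.
Setup B: H = 61²/(1.4×0.014) + 61 ≈ 189907.9 mm; DoF = Df − Dn = 16163.4 − 13819.8 ≈ 2343.6 mm.
Ratio = 2343.6 / 156.15 ≈ 15.0.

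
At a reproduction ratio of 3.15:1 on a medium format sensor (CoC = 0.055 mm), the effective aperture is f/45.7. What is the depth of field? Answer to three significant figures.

0.507 mm

At magnification m, DoF ≈ 2·N_eff·c/m² = 2 × 45.7 × 0.055 / 3.15² = 5.027 / 9.922 ≈ 0.507 mm.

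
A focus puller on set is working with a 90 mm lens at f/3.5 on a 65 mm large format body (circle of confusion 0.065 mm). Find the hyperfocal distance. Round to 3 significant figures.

Hyperfocal distance H = f²/(N·c) + f = 90²/(3.5 × 0.065) + 90 = 8100/0.2275 + 90 ≈ 35694.4 mm ≈ 35.7 m.

35.7 m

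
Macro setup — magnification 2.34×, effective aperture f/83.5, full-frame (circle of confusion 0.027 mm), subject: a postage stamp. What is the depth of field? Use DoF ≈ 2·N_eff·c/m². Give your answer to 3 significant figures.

0.823 mm

At magnification m, DoF ≈ 2·N_eff·c/m² = 2 × 83.5 × 0.027 / 2.34² = 4.509 / 5.476 ≈ 0.823 mm.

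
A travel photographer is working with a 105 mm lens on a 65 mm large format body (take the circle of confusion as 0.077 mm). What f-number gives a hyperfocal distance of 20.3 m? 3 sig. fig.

Rearrange H = f²/(N·c) + f for N: N = f² / ((H − f)·c).
N = 105² / ((20300 − 105) × 0.077) = 11025 / 1555 ≈ 7.09.

f/7.09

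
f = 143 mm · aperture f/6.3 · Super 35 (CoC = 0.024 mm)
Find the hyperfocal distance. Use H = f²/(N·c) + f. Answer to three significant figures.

135 m

Hyperfocal distance H = f²/(N·c) + f = 143²/(6.3 × 0.024) + 143 = 20449/0.1512 + 143 ≈ 135387.7 mm ≈ 135 m.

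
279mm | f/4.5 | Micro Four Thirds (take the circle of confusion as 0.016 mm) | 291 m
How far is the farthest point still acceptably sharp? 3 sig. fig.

Hyperfocal distance H = f²/(N·c) + f = 279²/(4.5 × 0.016) + 279 = 77841/0.072 + 279 ≈ 1081404.0 mm ≈ 1081 m.
Far limit Df = s·(H − f)/(H − s) = 291000 × (1081404.0 − 279) / (1081404.0 − 291000) = 291000 × 1081125.0 / 790404.0 ≈ 398034 mm ≈ 398 m.

398 m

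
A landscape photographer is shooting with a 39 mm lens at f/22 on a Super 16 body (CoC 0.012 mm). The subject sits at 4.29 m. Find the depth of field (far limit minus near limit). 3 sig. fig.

13.9 m

Hyperfocal distance H = f²/(N·c) + f = 39²/(22 × 0.012) + 39 = 1521/0.264 + 39 ≈ 5800.4 mm ≈ 5.800 m.
Near limit Dn = s·(H − f)/(H + s − 2f) = 4290 × (5800.4 − 39) / (5800.4 + 4290 − 2 × 39) = 4290 × 5761.4 / 10012.4 ≈ 2469 mm.
Far limit Df = s·(H − f)/(H − s) = 4290 × (5800.4 − 39) / (5800.4 − 4290) = 4290 × 5761.4 / 1510.4 ≈ 16364 mm.
Depth of field = Df − Dn = 16364 − 2469 ≈ 13895 mm ≈ 13.9 m.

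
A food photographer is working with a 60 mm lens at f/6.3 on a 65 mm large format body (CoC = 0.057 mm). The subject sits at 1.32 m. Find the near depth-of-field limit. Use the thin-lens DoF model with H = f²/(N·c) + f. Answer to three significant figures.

1.17 m

Hyperfocal distance H = f²/(N·c) + f = 60²/(6.3 × 0.057) + 60 = 3600/0.3591 + 60 ≈ 10085.1 mm ≈ 10.09 m.
Near limit Dn = s·(H − f)/(H + s − 2f) = 1320 × (10085.1 − 60) / (10085.1 + 1320 − 2 × 60) = 1320 × 10025.1 / 11285.1 ≈ 1172.6 mm ≈ 1.17 m.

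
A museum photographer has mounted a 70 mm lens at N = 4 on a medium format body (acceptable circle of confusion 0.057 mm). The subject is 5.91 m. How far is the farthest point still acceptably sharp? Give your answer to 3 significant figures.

Hyperfocal distance H = f²/(N·c) + f = 70²/(4 × 0.057) + 70 = 4900/0.228 + 70 ≈ 21561.2 mm ≈ 21.56 m.
Far limit Df = s·(H − f)/(H − s) = 5910 × (21561.2 − 70) / (21561.2 − 5910) = 5910 × 21491.2 / 15651.2 ≈ 8115.2 mm ≈ 8.12 m.

8.12 m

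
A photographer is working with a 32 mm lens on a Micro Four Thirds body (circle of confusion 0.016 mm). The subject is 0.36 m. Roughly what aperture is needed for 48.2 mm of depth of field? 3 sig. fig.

f/13

Write h = H − f = f²/(N·c). The thin-lens limits are Dn = s·h/(h + (s−f)) and Df = s·h/(h − (s−f)), so DoF = Df − Dn = 2·s·(s−f)·h / (h² − (s−f)²).
That is a quadratic in h: DoF·h² − 2·s·(s−f)·h − DoF·(s−f)² = 0 ⇒ h = (s−f)·(s + √(s² + DoF²)) / DoF = 328 × (360 + √(360² + 48.2²)) / 48.2 = 328 × (360 + 363.212) / 48.2 ≈ 4921.4 mm.
Then N = f²/(c·h) = 32² / (0.016 × 4921.4) = 1024 / 78.743 ≈ 13.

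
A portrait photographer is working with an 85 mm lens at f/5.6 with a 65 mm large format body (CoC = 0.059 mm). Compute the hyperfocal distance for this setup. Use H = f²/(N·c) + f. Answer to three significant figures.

Hyperfocal distance H = f²/(N·c) + f = 85²/(5.6 × 0.059) + 85 = 7225/0.3304 + 85 ≈ 21952.4 mm ≈ 22.0 m.

22.0 m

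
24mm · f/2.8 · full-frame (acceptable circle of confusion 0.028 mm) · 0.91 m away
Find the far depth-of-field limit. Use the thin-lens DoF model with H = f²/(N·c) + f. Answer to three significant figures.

1.03 m

Hyperfocal distance H = f²/(N·c) + f = 24²/(2.8 × 0.028) + 24 = 576/0.0784 + 24 ≈ 7370.9 mm ≈ 7.371 m.
Far limit Df = s·(H − f)/(H − s) = 910 × (7370.9 − 24) / (7370.9 − 910) = 910 × 7346.9 / 6460.9 ≈ 1034.8 mm ≈ 1.03 m.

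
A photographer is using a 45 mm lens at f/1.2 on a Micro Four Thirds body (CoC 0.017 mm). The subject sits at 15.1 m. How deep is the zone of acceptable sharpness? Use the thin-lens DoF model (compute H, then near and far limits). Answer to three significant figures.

Hyperfocal distance H = f²/(N·c) + f = 45²/(1.2 × 0.017) + 45 = 2025/0.0204 + 45 ≈ 99309.7 mm ≈ 99.31 m.
Near limit Dn = s·(H − f)/(H + s − 2f) = 15100 × (99309.7 − 45) / (99309.7 + 15100 − 2 × 45) = 15100 × 99264.7 / 114319.7 ≈ 13111.4 mm.
Far limit Df = s·(H − f)/(H − s) = 15100 × (99309.7 − 45) / (99309.7 − 15100) = 15100 × 99264.7 / 84209.7 ≈ 17799.6 mm.
Depth of field = Df − Dn = 17799.6 − 13111.4 ≈ 4688.2 mm ≈ 4.69 m.

4.69 m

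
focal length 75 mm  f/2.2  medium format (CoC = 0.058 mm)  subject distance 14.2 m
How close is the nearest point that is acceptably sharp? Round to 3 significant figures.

10.8 m

Hyperfocal distance H = f²/(N·c) + f = 75²/(2.2 × 0.058) + 75 = 5625/0.1276 + 75 ≈ 44158.1 mm ≈ 44.16 m.
Near limit Dn = s·(H − f)/(H + s − 2f) = 14200 × (44158.1 − 75) / (44158.1 + 14200 − 2 × 75) = 14200 × 44083.1 / 58208.1 ≈ 10754 mm ≈ 10.8 m.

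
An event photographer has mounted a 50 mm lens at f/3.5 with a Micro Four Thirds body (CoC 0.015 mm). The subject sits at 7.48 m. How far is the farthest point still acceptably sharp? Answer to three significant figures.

8.86 m

Hyperfocal distance H = f²/(N·c) + f = 50²/(3.5 × 0.015) + 50 = 2500/0.0525 + 50 ≈ 47669.0 mm ≈ 47.67 m.
Far limit Df = s·(H − f)/(H − s) = 7480 × (47669.0 − 50) / (47669.0 − 7480) = 7480 × 47619.0 / 40189.0 ≈ 8862.9 mm ≈ 8.86 m.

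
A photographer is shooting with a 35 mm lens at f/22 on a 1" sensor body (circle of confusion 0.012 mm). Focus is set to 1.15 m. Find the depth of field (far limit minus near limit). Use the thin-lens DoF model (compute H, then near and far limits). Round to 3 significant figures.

0.587 m

Hyperfocal distance H = f²/(N·c) + f = 35²/(22 × 0.012) + 35 = 1225/0.264 + 35 ≈ 4675.2 mm ≈ 4.675 m.
Near limit Dn = s·(H − f)/(H + s − 2f) = 1150 × (4675.2 − 35) / (4675.2 + 1150 − 2 × 35) = 1150 × 4640.2 / 5755.2 ≈ 927.20 mm.
Far limit Df = s·(H − f)/(H − s) = 1150 × (4675.2 − 35) / (4675.2 − 1150) = 1150 × 4640.2 / 3525.2 ≈ 1513.74 mm.
Depth of field = Df − Dn = 1513.74 − 927.20 ≈ 586.54 mm ≈ 0.587 m.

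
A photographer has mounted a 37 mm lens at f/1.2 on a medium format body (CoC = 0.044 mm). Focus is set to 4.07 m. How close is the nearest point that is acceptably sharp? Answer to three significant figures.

Hyperfocal distance H = f²/(N·c) + f = 37²/(1.2 × 0.044) + 37 = 1369/0.0528 + 37 ≈ 25965.0 mm ≈ 25.97 m.
Near limit Dn = s·(H − f)/(H + s − 2f) = 4070 × (25965.0 − 37) / (25965.0 + 4070 − 2 × 37) = 4070 × 25928.0 / 29961.0 ≈ 3522.1 mm ≈ 3.52 m.

3.52 m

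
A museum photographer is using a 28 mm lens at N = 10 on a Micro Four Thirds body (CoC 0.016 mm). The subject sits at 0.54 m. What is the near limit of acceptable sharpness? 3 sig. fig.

Hyperfocal distance H = f²/(N·c) + f = 28²/(10 × 0.016) + 28 = 784/0.16 + 28 ≈ 4928.0 mm ≈ 4.928 m.
Near limit Dn = s·(H − f)/(H + s − 2f) = 540 × (4928.0 − 28) / (4928.0 + 540 − 2 × 28) = 540 × 4900.0 / 5412.0 ≈ 488.91 mm.

489 mm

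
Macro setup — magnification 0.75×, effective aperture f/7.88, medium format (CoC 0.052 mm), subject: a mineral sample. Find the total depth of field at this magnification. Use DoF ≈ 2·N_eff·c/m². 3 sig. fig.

At magnification m, DoF ≈ 2·N_eff·c/m² = 2 × 7.88 × 0.052 / 0.75² = 0.8195 / 0.5625 ≈ 1.46 mm.

1.46 mm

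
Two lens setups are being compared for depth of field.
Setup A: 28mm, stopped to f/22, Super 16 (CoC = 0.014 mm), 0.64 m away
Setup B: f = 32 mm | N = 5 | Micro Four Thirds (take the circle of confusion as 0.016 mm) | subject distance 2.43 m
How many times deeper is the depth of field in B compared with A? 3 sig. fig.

2.89

Setup A: H = 28²/(22×0.014) + 28 ≈ 2573.5 mm; DoF = Df − Dn = 842.58 − 515.95 ≈ 326.63 mm.
Setup B: H = 32²/(5×0.016) + 32 ≈ 12832.0 mm; DoF = Df − Dn = 2990.19 − 2046.59 ≈ 943.60 mm.
Ratio = 943.60 / 326.63 ≈ 2.89.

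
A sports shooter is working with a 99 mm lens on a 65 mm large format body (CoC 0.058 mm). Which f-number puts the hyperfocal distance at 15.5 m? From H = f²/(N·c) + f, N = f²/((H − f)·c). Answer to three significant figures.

Rearrange H = f²/(N·c) + f for N: N = f² / ((H − f)·c).
N = 99² / ((15500 − 99) × 0.058) = 9801 / 893.3 ≈ 11.

f/11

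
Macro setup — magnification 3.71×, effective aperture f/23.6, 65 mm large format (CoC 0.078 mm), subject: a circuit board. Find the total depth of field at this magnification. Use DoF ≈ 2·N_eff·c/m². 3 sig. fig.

0.267 mm

At magnification m, DoF ≈ 2·N_eff·c/m² = 2 × 23.6 × 0.078 / 3.71² = 3.682 / 13.76 ≈ 0.267 mm.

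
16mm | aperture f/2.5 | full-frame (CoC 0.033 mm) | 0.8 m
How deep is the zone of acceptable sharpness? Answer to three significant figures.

432 mm

Hyperfocal distance H = f²/(N·c) + f = 16²/(2.5 × 0.033) + 16 = 256/0.0825 + 16 ≈ 3119.0 mm ≈ 3.119 m.
Near limit Dn = s·(H − f)/(H + s − 2f) = 800 × (3119.0 − 16) / (3119.0 + 800 − 2 × 16) = 800 × 3103.0 / 3887.0 ≈ 638.64 mm.
Far limit Df = s·(H − f)/(H − s) = 800 × (3119.0 − 16) / (3119.0 − 800) = 800 × 3103.0 / 2319.0 ≈ 1070.46 mm.
Depth of field = Df − Dn = 1070.46 − 638.64 ≈ 431.82 mm.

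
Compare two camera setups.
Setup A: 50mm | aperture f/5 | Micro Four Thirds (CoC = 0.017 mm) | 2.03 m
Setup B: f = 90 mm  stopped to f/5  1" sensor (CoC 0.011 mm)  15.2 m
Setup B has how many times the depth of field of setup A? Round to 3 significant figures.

11.5

Setup A: H = 50²/(5×0.017) + 50 ≈ 29461.8 mm; DoF = Df − Dn = 2176.52 − 1901.96 ≈ 274.56 mm.
Setup B: H = 90²/(5×0.011) + 90 ≈ 147362.7 mm; DoF = Df − Dn = 16937.8 − 13785.6 ≈ 3152.2 mm.
Ratio = 3152.2 / 274.56 ≈ 11.5.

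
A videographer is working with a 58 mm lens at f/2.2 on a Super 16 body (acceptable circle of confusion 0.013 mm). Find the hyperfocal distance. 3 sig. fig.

118 m

Hyperfocal distance H = f²/(N·c) + f = 58²/(2.2 × 0.013) + 58 = 3364/0.0286 + 58 ≈ 117680.4 mm ≈ 118 m.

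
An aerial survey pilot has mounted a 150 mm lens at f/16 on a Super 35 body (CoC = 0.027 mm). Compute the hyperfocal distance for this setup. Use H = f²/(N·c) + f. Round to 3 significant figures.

Hyperfocal distance H = f²/(N·c) + f = 150²/(16 × 0.027) + 150 = 22500/0.432 + 150 ≈ 52233.3 mm ≈ 52.2 m.

52.2 m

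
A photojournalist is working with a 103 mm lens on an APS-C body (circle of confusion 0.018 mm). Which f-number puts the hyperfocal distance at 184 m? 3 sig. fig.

Rearrange H = f²/(N·c) + f for N: N = f² / ((H − f)·c).
N = 103² / ((184000 − 103) × 0.018) = 10609 / 3310 ≈ 3.20.

f/3.20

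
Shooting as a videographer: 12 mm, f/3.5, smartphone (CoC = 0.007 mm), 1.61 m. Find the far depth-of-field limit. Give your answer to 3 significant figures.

2.21 m

Hyperfocal distance H = f²/(N·c) + f = 12²/(3.5 × 0.007) + 12 = 144/0.0245 + 12 ≈ 5889.6 mm ≈ 5.890 m.
Far limit Df = s·(H − f)/(H − s) = 1610 × (5889.6 − 12) / (5889.6 − 1610) = 1610 × 5877.6 / 4279.6 ≈ 2211.2 mm ≈ 2.21 m.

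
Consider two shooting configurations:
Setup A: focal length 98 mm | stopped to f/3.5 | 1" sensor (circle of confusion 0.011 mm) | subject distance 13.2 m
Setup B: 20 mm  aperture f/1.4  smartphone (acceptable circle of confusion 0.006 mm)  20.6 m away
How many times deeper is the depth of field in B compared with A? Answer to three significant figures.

15.7

Setup A: H = 98²/(3.5×0.011) + 98 ≈ 249552.5 mm; DoF = Df − Dn = 13931.7 − 12541.3 ≈ 1390.4 mm.
Setup B: H = 20²/(1.4×0.006) + 20 ≈ 47639.0 mm; DoF = Df − Dn = 36279 − 14384 ≈ 21895 mm.
Ratio = 21895 / 1390.4 ≈ 15.7.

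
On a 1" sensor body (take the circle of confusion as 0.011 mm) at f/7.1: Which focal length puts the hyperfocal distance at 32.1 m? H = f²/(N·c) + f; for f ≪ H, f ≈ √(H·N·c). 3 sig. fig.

From H = f²/(N·c) + f, with f ≪ H: f ≈ √(H·N·c) = √(32100 × 7.1 × 0.011) = √2507.0 ≈ 50.07 mm.
Exact: f² + N·c·f − N·c·H = 0 ⇒ f = (−N·c + √((N·c)² + 4·N·c·H))/2 = (−0.0781 + √10028)/2 ≈ 50.031 mm ≈ 50.0 mm.

50.0 mm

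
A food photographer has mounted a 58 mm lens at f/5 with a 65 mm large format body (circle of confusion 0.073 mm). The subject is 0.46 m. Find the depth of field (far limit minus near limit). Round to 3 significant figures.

40.2 mm

Hyperfocal distance H = f²/(N·c) + f = 58²/(5 × 0.073) + 58 = 3364/0.365 + 58 ≈ 9274.4 mm ≈ 9.274 m.
Near limit Dn = s·(H − f)/(H + s − 2f) = 460 × (9274.4 − 58) / (9274.4 + 460 − 2 × 58) = 460 × 9216.4 / 9618.4 ≈ 440.774 mm.
Far limit Df = s·(H − f)/(H − s) = 460 × (9274.4 − 58) / (9274.4 − 460) = 460 × 9216.4 / 8814.4 ≈ 480.979 mm.
Depth of field = Df − Dn = 480.979 − 440.774 ≈ 40.205 mm.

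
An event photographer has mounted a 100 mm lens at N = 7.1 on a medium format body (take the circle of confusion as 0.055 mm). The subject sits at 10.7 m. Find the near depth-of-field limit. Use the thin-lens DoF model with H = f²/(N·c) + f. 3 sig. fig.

Hyperfocal distance H = f²/(N·c) + f = 100²/(7.1 × 0.055) + 100 = 10000/0.3905 + 100 ≈ 25708.2 mm ≈ 25.71 m.
Near limit Dn = s·(H − f)/(H + s − 2f) = 10700 × (25708.2 − 100) / (25708.2 + 10700 − 2 × 100) = 10700 × 25608.2 / 36208.2 ≈ 7567.6 mm ≈ 7.57 m.

7.57 m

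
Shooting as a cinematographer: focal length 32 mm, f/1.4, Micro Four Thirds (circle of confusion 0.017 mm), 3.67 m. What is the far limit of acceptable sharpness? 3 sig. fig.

Hyperfocal distance H = f²/(N·c) + f = 32²/(1.4 × 0.017) + 32 = 1024/0.0238 + 32 ≈ 43057.2 mm ≈ 43.06 m.
Far limit Df = s·(H − f)/(H − s) = 3670 × (43057.2 − 32) / (43057.2 − 3670) = 3670 × 43025.2 / 39387.2 ≈ 4009.0 mm ≈ 4.01 m.

4.01 m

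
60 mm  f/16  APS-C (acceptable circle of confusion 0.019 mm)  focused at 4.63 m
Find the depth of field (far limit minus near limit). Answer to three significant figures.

Hyperfocal distance H = f²/(N·c) + f = 60²/(16 × 0.019) + 60 = 3600/0.304 + 60 ≈ 11902.1 mm ≈ 11.90 m.
Near limit Dn = s·(H − f)/(H + s − 2f) = 4630 × (11902.1 − 60) / (11902.1 + 4630 − 2 × 60) = 4630 × 11842.1 / 16412.1 ≈ 3340.8 mm.
Far limit Df = s·(H − f)/(H − s) = 4630 × (11902.1 − 60) / (11902.1 − 4630) = 4630 × 11842.1 / 7272.1 ≈ 7539.6 mm.
Depth of field = Df − Dn = 7539.6 − 3340.8 ≈ 4198.8 mm ≈ 4.20 m.

4.20 m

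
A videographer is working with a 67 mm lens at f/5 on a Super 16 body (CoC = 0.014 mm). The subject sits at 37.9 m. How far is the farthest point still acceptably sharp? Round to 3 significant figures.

92.4 m

Hyperfocal distance H = f²/(N·c) + f = 67²/(5 × 0.014) + 67 = 4489/0.07 + 67 ≈ 64195.6 mm ≈ 64.20 m.
Far limit Df = s·(H − f)/(H − s) = 37900 × (64195.6 − 67) / (64195.6 − 37900) = 37900 × 64128.6 / 26295.6 ≈ 92429 mm ≈ 92.4 m.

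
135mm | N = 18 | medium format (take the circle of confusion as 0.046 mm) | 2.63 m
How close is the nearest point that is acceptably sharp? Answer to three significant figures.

Hyperfocal distance H = f²/(N·c) + f = 135²/(18 × 0.046) + 135 = 18225/0.828 + 135 ≈ 22145.9 mm ≈ 22.15 m.
Near limit Dn = s·(H − f)/(H + s − 2f) = 2630 × (22145.9 − 135) / (22145.9 + 2630 − 2 × 135) = 2630 × 22010.9 / 24505.9 ≈ 2362.2 mm ≈ 2.36 m.

2.36 m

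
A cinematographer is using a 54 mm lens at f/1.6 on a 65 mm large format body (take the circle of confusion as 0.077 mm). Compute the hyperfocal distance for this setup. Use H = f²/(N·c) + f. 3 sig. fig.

23.7 m

Hyperfocal distance H = f²/(N·c) + f = 54²/(1.6 × 0.077) + 54 = 2916/0.1232 + 54 ≈ 23722.8 mm ≈ 23.7 m.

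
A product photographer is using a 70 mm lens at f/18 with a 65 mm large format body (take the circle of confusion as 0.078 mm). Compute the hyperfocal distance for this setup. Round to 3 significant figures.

Hyperfocal distance H = f²/(N·c) + f = 70²/(18 × 0.078) + 70 = 4900/1.404 + 70 ≈ 3560.0 mm ≈ 3.56 m.

3.56 m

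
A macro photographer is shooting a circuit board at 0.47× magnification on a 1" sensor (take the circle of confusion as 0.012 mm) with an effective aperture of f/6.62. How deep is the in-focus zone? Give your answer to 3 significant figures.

0.719 mm

At magnification m, DoF ≈ 2·N_eff·c/m² = 2 × 6.62 × 0.012 / 0.47² = 0.1589 / 0.2209 ≈ 0.719 mm.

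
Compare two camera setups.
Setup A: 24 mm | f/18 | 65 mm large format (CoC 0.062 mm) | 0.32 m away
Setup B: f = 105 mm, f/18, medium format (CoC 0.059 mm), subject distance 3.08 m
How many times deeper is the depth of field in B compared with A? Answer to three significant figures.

3.52

Setup A: H = 24²/(18×0.062) + 24 ≈ 540.1 mm; DoF = Df − Dn = 750.29 − 203.37 ≈ 546.92 mm.
Setup B: H = 105²/(18×0.059) + 105 ≈ 10486.4 mm; DoF = Df − Dn = 4317.2 − 2394.0 ≈ 1923.2 mm.
Ratio = 1923.2 / 546.92 ≈ 3.52.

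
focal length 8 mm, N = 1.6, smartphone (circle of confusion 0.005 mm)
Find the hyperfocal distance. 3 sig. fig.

8.01 m

Hyperfocal distance H = f²/(N·c) + f = 8²/(1.6 × 0.005) + 8 = 64/0.008 + 8 ≈ 8008.0 mm ≈ 8.01 m.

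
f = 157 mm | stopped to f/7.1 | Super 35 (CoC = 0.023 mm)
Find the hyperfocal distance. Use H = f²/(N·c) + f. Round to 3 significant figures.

Hyperfocal distance H = f²/(N·c) + f = 157²/(7.1 × 0.023) + 157 = 24649/0.1633 + 157 ≈ 151100.0 mm ≈ 151 m.

151 m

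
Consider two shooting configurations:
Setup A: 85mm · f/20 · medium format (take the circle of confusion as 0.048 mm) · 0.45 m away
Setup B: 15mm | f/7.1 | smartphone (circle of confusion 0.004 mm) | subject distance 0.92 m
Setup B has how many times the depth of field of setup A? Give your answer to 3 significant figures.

Setup A: H = 85²/(20×0.048) + 85 ≈ 7611.0 mm; DoF = Df − Dn = 472.937 − 429.185 ≈ 43.752 mm.
Setup B: H = 15²/(7.1×0.004) + 15 ≈ 7937.5 mm; DoF = Df − Dn = 1038.65 − 825.68 ≈ 212.97 mm.
Ratio = 212.97 / 43.752 ≈ 4.87.

4.87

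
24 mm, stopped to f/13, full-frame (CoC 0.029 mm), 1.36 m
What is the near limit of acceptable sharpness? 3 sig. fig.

Hyperfocal distance H = f²/(N·c) + f = 24²/(13 × 0.029) + 24 = 576/0.377 + 24 ≈ 1551.9 mm ≈ 1.552 m.
Near limit Dn = s·(H − f)/(H + s − 2f) = 1360 × (1551.9 − 24) / (1551.9 + 1360 − 2 × 24) = 1360 × 1527.9 / 2863.9 ≈ 725.55 mm ≈ 0.726 m.

0.726 m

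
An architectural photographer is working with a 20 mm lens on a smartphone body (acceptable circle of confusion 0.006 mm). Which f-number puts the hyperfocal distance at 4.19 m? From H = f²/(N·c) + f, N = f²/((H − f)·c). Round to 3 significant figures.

f/16

Rearrange H = f²/(N·c) + f for N: N = f² / ((H − f)·c).
N = 20² / ((4190 − 20) × 0.006) = 400 / 25.02 ≈ 16.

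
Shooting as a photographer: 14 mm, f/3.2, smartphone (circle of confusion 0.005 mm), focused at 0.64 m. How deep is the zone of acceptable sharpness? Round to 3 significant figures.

65.6 mm

Hyperfocal distance H = f²/(N·c) + f = 14²/(3.2 × 0.005) + 14 = 196/0.016 + 14 ≈ 12264.0 mm ≈ 12.26 m.
Near limit Dn = s·(H − f)/(H + s − 2f) = 640 × (12264.0 − 14) / (12264.0 + 640 − 2 × 14) = 640 × 12250.0 / 12876.0 ≈ 608.885 mm.
Far limit Df = s·(H − f)/(H − s) = 640 × (12264.0 − 14) / (12264.0 − 640) = 640 × 12250.0 / 11624.0 ≈ 674.467 mm.
Depth of field = Df − Dn = 674.467 − 608.885 ≈ 65.582 mm.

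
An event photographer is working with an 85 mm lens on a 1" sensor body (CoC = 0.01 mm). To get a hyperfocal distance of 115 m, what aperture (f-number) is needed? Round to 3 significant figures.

Rearrange H = f²/(N·c) + f for N: N = f² / ((H − f)·c).
N = 85² / ((115000 − 85) × 0.01) = 7225 / 1149 ≈ 6.29.

f/6.29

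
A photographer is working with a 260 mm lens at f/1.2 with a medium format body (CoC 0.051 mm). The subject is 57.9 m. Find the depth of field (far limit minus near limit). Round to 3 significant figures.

Hyperfocal distance H = f²/(N·c) + f = 260²/(1.2 × 0.051) + 260 = 67600/0.0612 + 260 ≈ 1104835.2 mm ≈ 1105 m.
Near limit Dn = s·(H − f)/(H + s − 2f) = 57900 × (1104835.2 − 260) / (1104835.2 + 57900 − 2 × 260) = 57900 × 1104575.2 / 1162215.2 ≈ 55028.5 mm.
Far limit Df = s·(H − f)/(H − s) = 57900 × (1104835.2 − 260) / (1104835.2 − 57900) = 57900 × 1104575.2 / 1046935.2 ≈ 61087.7 mm.
Depth of field = Df − Dn = 61087.7 − 55028.5 ≈ 6059.2 mm ≈ 6.06 m.

6.06 m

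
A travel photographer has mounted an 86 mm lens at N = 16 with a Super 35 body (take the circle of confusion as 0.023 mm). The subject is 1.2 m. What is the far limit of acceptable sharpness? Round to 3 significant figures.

1.27 m

Hyperfocal distance H = f²/(N·c) + f = 86²/(16 × 0.023) + 86 = 7396/0.368 + 86 ≈ 20183.8 mm ≈ 20.18 m.
Far limit Df = s·(H − f)/(H − s) = 1200 × (20183.8 − 86) / (20183.8 − 1200) = 1200 × 20097.8 / 18983.8 ≈ 1270.4 mm ≈ 1.27 m.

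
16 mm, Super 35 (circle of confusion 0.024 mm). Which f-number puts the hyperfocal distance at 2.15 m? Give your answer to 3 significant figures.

f/5

Rearrange H = f²/(N·c) + f for N: N = f² / ((H − f)·c).
N = 16² / ((2150 − 16) × 0.024) = 256 / 51.22 ≈ 5.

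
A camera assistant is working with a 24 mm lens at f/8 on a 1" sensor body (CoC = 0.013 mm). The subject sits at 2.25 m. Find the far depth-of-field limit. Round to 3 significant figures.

3.76 m

Hyperfocal distance H = f²/(N·c) + f = 24²/(8 × 0.013) + 24 = 576/0.104 + 24 ≈ 5562.5 mm ≈ 5.562 m.
Far limit Df = s·(H − f)/(H − s) = 2250 × (5562.5 − 24) / (5562.5 − 2250) = 2250 × 5538.5 / 3312.5 ≈ 3762.0 mm ≈ 3.76 m.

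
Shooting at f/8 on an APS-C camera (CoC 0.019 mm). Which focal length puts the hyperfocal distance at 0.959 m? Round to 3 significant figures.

From H = f²/(N·c) + f, with f ≪ H: f ≈ √(H·N·c) = √(959 × 8 × 0.019) = √145.77 ≈ 12.07 mm.
Exact: f² + N·c·f − N·c·H = 0 ⇒ f = (−N·c + √((N·c)² + 4·N·c·H))/2 = (−0.152 + √583.10)/2 ≈ 11.998 mm ≈ 12.0 mm.

12.0 mm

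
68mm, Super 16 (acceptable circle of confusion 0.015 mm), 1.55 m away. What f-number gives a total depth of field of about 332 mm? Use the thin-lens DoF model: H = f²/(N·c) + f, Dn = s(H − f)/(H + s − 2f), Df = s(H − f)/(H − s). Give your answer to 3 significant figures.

f/22

Write h = H − f = f²/(N·c). The thin-lens limits are Dn = s·h/(h + (s−f)) and Df = s·h/(h − (s−f)), so DoF = Df − Dn = 2·s·(s−f)·h / (h² − (s−f)²).
That is a quadratic in h: DoF·h² − 2·s·(s−f)·h − DoF·(s−f)² = 0 ⇒ h = (s−f)·(s + √(s² + DoF²)) / DoF = 1482 × (1550 + √(1550² + 332²)) / 332 = 1482 × (1550 + 1585.16) / 332 ≈ 13995 mm.
Then N = f²/(c·h) = 68² / (0.015 × 13995) = 4624 / 209.92 ≈ 22.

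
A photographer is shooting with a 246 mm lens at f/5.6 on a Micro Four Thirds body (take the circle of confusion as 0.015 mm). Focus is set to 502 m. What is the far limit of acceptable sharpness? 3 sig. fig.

1650 m

Hyperfocal distance H = f²/(N·c) + f = 246²/(5.6 × 0.015) + 246 = 60516/0.084 + 246 ≈ 720674.6 mm ≈ 720.7 m.
Far limit Df = s·(H − f)/(H − s) = 502000 × (720674.6 − 246) / (720674.6 − 502000) = 502000 × 720428.6 / 218674.6 ≈ 1653851 mm ≈ 1650 m.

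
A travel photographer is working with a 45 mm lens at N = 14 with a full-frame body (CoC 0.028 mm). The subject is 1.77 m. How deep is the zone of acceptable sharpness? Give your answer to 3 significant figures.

Hyperfocal distance H = f²/(N·c) + f = 45²/(14 × 0.028) + 45 = 2025/0.392 + 45 ≈ 5210.8 mm ≈ 5.211 m.
Near limit Dn = s·(H − f)/(H + s − 2f) = 1770 × (5210.8 − 45) / (5210.8 + 1770 − 2 × 45) = 1770 × 5165.8 / 6890.8 ≈ 1326.9 mm.
Far limit Df = s·(H − f)/(H − s) = 1770 × (5210.8 − 45) / (5210.8 − 1770) = 1770 × 5165.8 / 3440.8 ≈ 2657.4 mm.
Depth of field = Df − Dn = 2657.4 − 1326.9 ≈ 1330.5 mm ≈ 1.33 m.

1.33 m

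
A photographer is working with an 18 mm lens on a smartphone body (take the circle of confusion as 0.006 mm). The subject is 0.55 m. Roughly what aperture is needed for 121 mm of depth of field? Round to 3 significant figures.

Write h = H − f = f²/(N·c). The thin-lens limits are Dn = s·h/(h + (s−f)) and Df = s·h/(h − (s−f)), so DoF = Df − Dn = 2·s·(s−f)·h / (h² − (s−f)²).
That is a quadratic in h: DoF·h² − 2·s·(s−f)·h − DoF·(s−f)² = 0 ⇒ h = (s−f)·(s + √(s² + DoF²)) / DoF = 532 × (550 + √(550² + 121²)) / 121 = 532 × (550 + 563.153) / 121 ≈ 4894.2 mm.
Then N = f²/(c·h) = 18² / (0.006 × 4894.2) = 324 / 29.365 ≈ 11.

f/11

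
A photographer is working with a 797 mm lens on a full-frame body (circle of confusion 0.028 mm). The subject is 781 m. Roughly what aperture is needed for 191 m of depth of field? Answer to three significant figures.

Write h = H − f = f²/(N·c). The thin-lens limits are Dn = s·h/(h + (s−f)) and Df = s·h/(h − (s−f)), so DoF = Df − Dn = 2·s·(s−f)·h / (h² − (s−f)²).
That is a quadratic in h: DoF·h² − 2·s·(s−f)·h − DoF·(s−f)² = 0 ⇒ h = (s−f)·(s + √(s² + DoF²)) / DoF = 780203 × (781000 + √(781000² + 191000²)) / 191000 = 780203 × (781000 + 804016) / 191000 ≈ 6474525 mm.
Then N = f²/(c·h) = 797² / (0.028 × 6474525) = 635209 / 181287 ≈ 3.50.

f/3.50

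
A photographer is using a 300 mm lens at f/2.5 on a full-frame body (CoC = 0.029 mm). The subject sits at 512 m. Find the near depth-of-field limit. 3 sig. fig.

363 m

Hyperfocal distance H = f²/(N·c) + f = 300²/(2.5 × 0.029) + 300 = 90000/0.0725 + 300 ≈ 1241679.3 mm ≈ 1242 m.
Near limit Dn = s·(H − f)/(H + s − 2f) = 512000 × (1241679.3 − 300) / (1241679.3 + 512000 − 2 × 300) = 512000 × 1241379.3 / 1753079.3 ≈ 362554 mm ≈ 363 m.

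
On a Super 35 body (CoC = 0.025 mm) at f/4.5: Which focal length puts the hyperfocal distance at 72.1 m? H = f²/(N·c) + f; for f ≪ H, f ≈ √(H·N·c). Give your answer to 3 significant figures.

90.0 mm

From H = f²/(N·c) + f, with f ≪ H: f ≈ √(H·N·c) = √(72100 × 4.5 × 0.025) = √8111.2 ≈ 90.06 mm.
Exact: f² + N·c·f − N·c·H = 0 ⇒ f = (−N·c + √((N·c)² + 4·N·c·H))/2 = (−0.1125 + √32445)/2 ≈ 90.006 mm ≈ 90.0 mm.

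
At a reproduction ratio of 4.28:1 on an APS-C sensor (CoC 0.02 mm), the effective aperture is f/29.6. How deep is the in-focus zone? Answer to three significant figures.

At magnification m, DoF ≈ 2·N_eff·c/m² = 2 × 29.6 × 0.02 / 4.28² = 1.184 / 18.32 ≈ 0.0646 mm.

0.0646 mm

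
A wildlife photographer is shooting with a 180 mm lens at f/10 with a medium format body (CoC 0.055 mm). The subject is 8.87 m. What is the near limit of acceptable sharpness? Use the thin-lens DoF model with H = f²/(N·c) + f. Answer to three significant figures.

Hyperfocal distance H = f²/(N·c) + f = 180²/(10 × 0.055) + 180 = 32400/0.55 + 180 ≈ 59089.1 mm ≈ 59.09 m.
Near limit Dn = s·(H − f)/(H + s − 2f) = 8870 × (59089.1 − 180) / (59089.1 + 8870 − 2 × 180) = 8870 × 58909.1 / 67599.1 ≈ 7729.7 mm ≈ 7.73 m.

7.73 m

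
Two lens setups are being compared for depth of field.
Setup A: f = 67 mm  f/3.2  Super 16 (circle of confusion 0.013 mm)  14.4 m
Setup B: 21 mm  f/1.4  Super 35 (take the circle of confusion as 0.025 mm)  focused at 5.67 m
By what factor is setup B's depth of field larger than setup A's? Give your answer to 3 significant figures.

Setup A: H = 67²/(3.2×0.013) + 67 ≈ 107975.7 mm; DoF = Df − Dn = 16605.7 − 12711.6 ≈ 3894.1 mm.
Setup B: H = 21²/(1.4×0.025) + 21 ≈ 12621.0 mm; DoF = Df − Dn = 10277.9 − 3914.8 ≈ 6363.1 mm.
Ratio = 6363.1 / 3894.1 ≈ 1.63.

1.63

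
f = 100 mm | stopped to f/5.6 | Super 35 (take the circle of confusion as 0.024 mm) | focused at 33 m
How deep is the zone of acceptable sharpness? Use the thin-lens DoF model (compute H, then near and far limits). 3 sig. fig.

Hyperfocal distance H = f²/(N·c) + f = 100²/(5.6 × 0.024) + 100 = 10000/0.1344 + 100 ≈ 74504.8 mm ≈ 74.50 m.
Near limit Dn = s·(H − f)/(H + s − 2f) = 33000 × (74504.8 − 100) / (74504.8 + 33000 − 2 × 100) = 33000 × 74404.8 / 107304.8 ≈ 22882 mm.
Far limit Df = s·(H − f)/(H − s) = 33000 × (74504.8 − 100) / (74504.8 − 33000) = 33000 × 74404.8 / 41504.8 ≈ 59158 mm.
Depth of field = Df − Dn = 59158 − 22882 ≈ 36276 mm ≈ 36.3 m.

36.3 m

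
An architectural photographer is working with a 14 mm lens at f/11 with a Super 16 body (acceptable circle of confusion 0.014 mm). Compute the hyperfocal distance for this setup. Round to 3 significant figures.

Hyperfocal distance H = f²/(N·c) + f = 14²/(11 × 0.014) + 14 = 196/0.154 + 14 ≈ 1286.7 mm ≈ 1.29 m.

1.29 m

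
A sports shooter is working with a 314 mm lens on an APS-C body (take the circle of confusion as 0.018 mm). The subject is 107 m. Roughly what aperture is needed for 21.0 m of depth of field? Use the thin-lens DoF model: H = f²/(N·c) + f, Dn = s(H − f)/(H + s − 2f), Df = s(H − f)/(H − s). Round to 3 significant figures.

f/4.99

Write h = H − f = f²/(N·c). The thin-lens limits are Dn = s·h/(h + (s−f)) and Df = s·h/(h − (s−f)), so DoF = Df − Dn = 2·s·(s−f)·h / (h² − (s−f)²).
That is a quadratic in h: DoF·h² − 2·s·(s−f)·h − DoF·(s−f)² = 0 ⇒ h = (s−f)·(s + √(s² + DoF²)) / DoF = 106686 × (107000 + √(107000² + 21000²)) / 21000 = 106686 × (107000 + 109041) / 21000 ≈ 1097551 mm.
Then N = f²/(c·h) = 314² / (0.018 × 1097551) = 98596 / 19756 ≈ 4.99.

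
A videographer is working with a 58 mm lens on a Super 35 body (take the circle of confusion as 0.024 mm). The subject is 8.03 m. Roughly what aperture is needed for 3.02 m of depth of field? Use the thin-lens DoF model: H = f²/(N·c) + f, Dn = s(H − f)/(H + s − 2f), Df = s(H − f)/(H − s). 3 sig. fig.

f/3.20

Write h = H − f = f²/(N·c). The thin-lens limits are Dn = s·h/(h + (s−f)) and Df = s·h/(h − (s−f)), so DoF = Df − Dn = 2·s·(s−f)·h / (h² − (s−f)²).
That is a quadratic in h: DoF·h² − 2·s·(s−f)·h − DoF·(s−f)² = 0 ⇒ h = (s−f)·(s + √(s² + DoF²)) / DoF = 7972 × (8030 + √(8030² + 3020²)) / 3020 = 7972 × (8030 + 8579.12) / 3020 ≈ 43844 mm.
Then N = f²/(c·h) = 58² / (0.024 × 43844) = 3364 / 1052.2 ≈ 3.20.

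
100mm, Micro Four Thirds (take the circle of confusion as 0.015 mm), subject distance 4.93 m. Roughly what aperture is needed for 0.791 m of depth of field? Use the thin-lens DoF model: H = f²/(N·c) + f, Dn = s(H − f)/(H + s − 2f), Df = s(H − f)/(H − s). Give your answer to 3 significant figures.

Write h = H − f = f²/(N·c). The thin-lens limits are Dn = s·h/(h + (s−f)) and Df = s·h/(h − (s−f)), so DoF = Df − Dn = 2·s·(s−f)·h / (h² − (s−f)²).
That is a quadratic in h: DoF·h² − 2·s·(s−f)·h − DoF·(s−f)² = 0 ⇒ h = (s−f)·(s + √(s² + DoF²)) / DoF = 4830 × (4930 + √(4930² + 791²)) / 791 = 4830 × (4930 + 4993.05) / 791 ≈ 60592 mm.
Then N = f²/(c·h) = 100² / (0.015 × 60592) = 10000 / 908.88 ≈ 11.

f/11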